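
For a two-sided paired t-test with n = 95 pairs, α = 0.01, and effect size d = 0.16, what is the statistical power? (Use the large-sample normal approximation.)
Power ≈ 0.15

Power calculation (paired t-test, normal approximation):
z_β = d · √n - z_{α/2}
z_β = 0.16 · √95 - 2.576
z_β = 0.16 · 9.747 - 2.576
z_β = -1.016

Power = Φ(z_β) = Φ(-1.016) ≈ 0.155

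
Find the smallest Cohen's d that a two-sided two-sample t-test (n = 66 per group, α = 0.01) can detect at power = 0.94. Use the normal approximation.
d ≈ 0.72

Minimum detectable effect (two-sample t-test, normal approximation):
d = (z_{α/2} + z_β) / √(n/2)
d = (2.576 + 1.555) / √(66/2)
d = 4.131 / 5.745
d ≈ 0.72

By Cohen's convention (0.2 small / 0.5 medium / 0.8 large): medium effect.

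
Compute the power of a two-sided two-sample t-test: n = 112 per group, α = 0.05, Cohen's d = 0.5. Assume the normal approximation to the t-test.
Power ≈ 0.96

Power calculation (two-sample t-test, normal approximation):
z_β = d · √(n/2) - z_{α/2}
z_β = 0.5 · √(112/2) - 1.960
z_β = 0.5 · 7.483 - 1.960
z_β = 1.782

Power = Φ(z_β) = Φ(1.782) ≈ 0.963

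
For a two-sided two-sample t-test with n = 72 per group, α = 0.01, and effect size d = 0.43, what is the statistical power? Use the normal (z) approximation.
Power ≈ 0.50

Power calculation (two-sample t-test, normal approximation):
z_β = d · √(n/2) - z_{α/2}
z_β = 0.43 · √(72/2) - 2.576
z_β = 0.43 · 6.000 - 2.576
z_β = 0.004

Power = Φ(z_β) = Φ(0.004) ≈ 0.502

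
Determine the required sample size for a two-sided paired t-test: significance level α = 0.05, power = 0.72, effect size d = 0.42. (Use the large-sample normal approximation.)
n = 37 pairs

Sample size formula (paired t-test, normal approximation):
n = ((z_{α/2} + z_β) / d)²

z_{α/2} = 1.960 (for α = 0.05, two-sided)
z_β = 0.583 (for power = 0.72)
d = 0.42

n = ((1.960 + 0.583) / 0.42)²
n = (6.055)²
n ≈ 36.66
Round up to the next whole number: n = 37 pairs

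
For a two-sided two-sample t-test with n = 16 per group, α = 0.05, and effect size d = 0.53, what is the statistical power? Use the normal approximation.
Power ≈ 0.32

Power calculation (two-sample t-test, normal approximation):
z_β = d · √(n/2) - z_{α/2}
z_β = 0.53 · √(16/2) - 1.960
z_β = 0.53 · 2.828 - 1.960
z_β = -0.461

Power = Φ(z_β) = Φ(-0.461) ≈ 0.322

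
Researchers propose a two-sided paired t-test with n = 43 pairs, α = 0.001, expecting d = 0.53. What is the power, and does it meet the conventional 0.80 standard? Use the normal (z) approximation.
Power ≈ 0.57; the study is underpowered (power < 0.80)

Power calculation (paired t-test, normal approximation):
z_β = d · √n - z_{α/2}
z_β = 0.53 · √43 - 3.291
z_β = 0.53 · 6.557 - 3.291
z_β = 0.185

Power = Φ(z_β) = Φ(0.185) ≈ 0.573

Effect size d = 0.53 is medium by Cohen's convention (0.2/0.5/0.8).

Threshold: power ≥ 0.80 is conventionally adequate.
Power ≈ 0.57 → the study is underpowered (power < 0.80).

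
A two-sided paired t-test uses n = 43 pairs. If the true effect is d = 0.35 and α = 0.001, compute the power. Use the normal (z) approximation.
Power ≈ 0.16

Power calculation (paired t-test, normal approximation):
z_β = d · √n - z_{α/2}
z_β = 0.35 · √43 - 3.291
z_β = 0.35 · 6.557 - 3.291
z_β = -0.995

Power = Φ(z_β) = Φ(-0.995) ≈ 0.160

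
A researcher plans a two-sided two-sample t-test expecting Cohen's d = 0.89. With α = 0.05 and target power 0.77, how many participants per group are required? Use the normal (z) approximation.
n = 19 per group

Sample size formula (two-sample t-test, normal approximation):
n = 2 · ((z_{α/2} + z_β) / d)²

z_{α/2} = 1.960 (for α = 0.05, two-sided)
z_β = 0.739 (for power = 0.77)
d = 0.89

n = 2 · ((1.960 + 0.739) / 0.89)²
n = 2 · (3.033)²
n ≈ 18.40
Round up to the next whole number: n = 19 per group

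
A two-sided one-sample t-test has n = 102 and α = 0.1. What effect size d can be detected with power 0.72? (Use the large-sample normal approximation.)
d ≈ 0.22

Minimum detectable effect (one-sample t-test, normal approximation):
d = (z_{α/2} + z_β) / √n
d = (1.645 + 0.583) / √102
d = 2.228 / 10.100
d ≈ 0.22

By Cohen's convention (0.2 small / 0.5 medium / 0.8 large): small effect.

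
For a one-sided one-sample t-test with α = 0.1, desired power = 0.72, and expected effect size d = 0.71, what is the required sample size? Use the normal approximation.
n = 7

Sample size formula (one-sample t-test, normal approximation):
n = ((z_α + z_β) / d)²

z_α = 1.282 (for α = 0.1, one-sided)
z_β = 0.583 (for power = 0.72)
d = 0.71

n = ((1.282 + 0.583) / 0.71)²
n = (2.627)²
n ≈ 6.90
Round up to the next whole number: n = 7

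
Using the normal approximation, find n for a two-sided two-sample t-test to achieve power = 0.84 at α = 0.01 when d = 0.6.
n = 71 per group

Sample size formula (two-sample t-test, normal approximation):
n = 2 · ((z_{α/2} + z_β) / d)²

z_{α/2} = 2.576 (for α = 0.01, two-sided)
z_β = 0.994 (for power = 0.84)
d = 0.6

n = 2 · ((2.576 + 0.994) / 0.6)²
n = 2 · (5.950)²
n ≈ 70.81
Round up to the next whole number: n = 71 per group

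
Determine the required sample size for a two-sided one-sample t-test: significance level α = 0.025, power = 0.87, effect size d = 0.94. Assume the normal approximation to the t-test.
n = 13

Sample size formula (one-sample t-test, normal approximation):
n = ((z_{α/2} + z_β) / d)²

z_{α/2} = 2.241 (for α = 0.025, two-sided)
z_β = 1.126 (for power = 0.87)
d = 0.94

n = ((2.241 + 1.126) / 0.94)²
n = (3.582)²
n ≈ 12.83
Round up to the next whole number: n = 13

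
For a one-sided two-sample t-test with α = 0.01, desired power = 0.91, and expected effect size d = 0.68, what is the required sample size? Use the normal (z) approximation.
n = 59 per group

Sample size formula (two-sample t-test, normal approximation):
n = 2 · ((z_α + z_β) / d)²

z_α = 2.326 (for α = 0.01, one-sided)
z_β = 1.341 (for power = 0.91)
d = 0.68

n = 2 · ((2.326 + 1.341) / 0.68)²
n = 2 · (5.393)²
n ≈ 58.17
Round up to the next whole number: n = 59 per group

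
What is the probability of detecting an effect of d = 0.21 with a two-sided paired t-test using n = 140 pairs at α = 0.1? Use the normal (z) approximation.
Power ≈ 0.80

Power calculation (paired t-test, normal approximation):
z_β = d · √n - z_{α/2}
z_β = 0.21 · √140 - 1.645
z_β = 0.21 · 11.832 - 1.645
z_β = 0.840

Power = Φ(z_β) = Φ(0.840) ≈ 0.800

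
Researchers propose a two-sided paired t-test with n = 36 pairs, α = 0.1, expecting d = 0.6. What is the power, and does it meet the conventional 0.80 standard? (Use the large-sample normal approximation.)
Power ≈ 0.97; the study is adequately powered (power ≥ 0.80)

Power calculation (paired t-test, normal approximation):
z_β = d · √n - z_{α/2}
z_β = 0.6 · √36 - 1.645
z_β = 0.6 · 6.000 - 1.645
z_β = 1.955

Power = Φ(z_β) = Φ(1.955) ≈ 0.975

Effect size d = 0.6 is medium by Cohen's convention (0.2/0.5/0.8).

Threshold: power ≥ 0.80 is conventionally adequate.
Power ≈ 0.97 → the study is adequately powered (power ≥ 0.80).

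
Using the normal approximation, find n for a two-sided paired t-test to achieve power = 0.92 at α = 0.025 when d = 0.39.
n = 88 pairs

Sample size formula (paired t-test, normal approximation):
n = ((z_{α/2} + z_β) / d)²

z_{α/2} = 2.241 (for α = 0.025, two-sided)
z_β = 1.405 (for power = 0.92)
d = 0.39

n = ((2.241 + 1.405) / 0.39)²
n = (9.349)²
n ≈ 87.40
Round up to the next whole number: n = 88 pairs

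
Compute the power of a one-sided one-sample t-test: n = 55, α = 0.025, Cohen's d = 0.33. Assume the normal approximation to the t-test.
Power ≈ 0.69

Power calculation (one-sample t-test, normal approximation):
z_β = d · √n - z_α
z_β = 0.33 · √55 - 1.960
z_β = 0.33 · 7.416 - 1.960
z_β = 0.487

Power = Φ(z_β) = Φ(0.487) ≈ 0.687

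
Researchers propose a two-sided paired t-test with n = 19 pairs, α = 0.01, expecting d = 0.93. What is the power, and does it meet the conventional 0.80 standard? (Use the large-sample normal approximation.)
Power ≈ 0.93; the study is adequately powered (power ≥ 0.80)

Power calculation (paired t-test, normal approximation):
z_β = d · √n - z_{α/2}
z_β = 0.93 · √19 - 2.576
z_β = 0.93 · 4.359 - 2.576
z_β = 1.478

Power = Φ(z_β) = Φ(1.478) ≈ 0.930

Effect size d = 0.93 is large by Cohen's convention (0.2/0.5/0.8).

Threshold: power ≥ 0.80 is conventionally adequate.
Power ≈ 0.93 → the study is adequately powered (power ≥ 0.80).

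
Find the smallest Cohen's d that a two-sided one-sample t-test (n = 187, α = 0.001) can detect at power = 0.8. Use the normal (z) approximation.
d ≈ 0.30

Minimum detectable effect (one-sample t-test, normal approximation):
d = (z_{α/2} + z_β) / √n
d = (3.291 + 0.842) / √187
d = 4.132 / 13.675
d ≈ 0.30

By Cohen's convention (0.2 small / 0.5 medium / 0.8 large): small effect.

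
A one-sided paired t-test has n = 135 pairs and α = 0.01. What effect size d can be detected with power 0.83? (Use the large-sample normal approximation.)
d ≈ 0.28

Minimum detectable effect (paired t-test, normal approximation):
d = (z_α + z_β) / √n
d = (2.326 + 0.954) / √135
d = 3.281 / 11.619
d ≈ 0.28

By Cohen's convention (0.2 small / 0.5 medium / 0.8 large): small effect.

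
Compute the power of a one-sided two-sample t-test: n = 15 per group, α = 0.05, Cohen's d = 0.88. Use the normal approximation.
Power ≈ 0.78

Power calculation (two-sample t-test, normal approximation):
z_β = d · √(n/2) - z_α
z_β = 0.88 · √(15/2) - 1.645
z_β = 0.88 · 2.739 - 1.645
z_β = 0.765

Power = Φ(z_β) = Φ(0.765) ≈ 0.778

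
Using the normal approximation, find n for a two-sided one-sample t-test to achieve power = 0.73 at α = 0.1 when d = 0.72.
n = 10

Sample size formula (one-sample t-test, normal approximation):
n = ((z_{α/2} + z_β) / d)²

z_{α/2} = 1.645 (for α = 0.1, two-sided)
z_β = 0.613 (for power = 0.73)
d = 0.72

n = ((1.645 + 0.613) / 0.72)²
n = (3.136)²
n ≈ 9.83
Round up to the next whole number: n = 10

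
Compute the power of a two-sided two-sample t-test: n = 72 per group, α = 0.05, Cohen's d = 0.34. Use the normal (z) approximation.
Power ≈ 0.53

Power calculation (two-sample t-test, normal approximation):
z_β = d · √(n/2) - z_{α/2}
z_β = 0.34 · √(72/2) - 1.960
z_β = 0.34 · 6.000 - 1.960
z_β = 0.080

Power = Φ(z_β) = Φ(0.080) ≈ 0.532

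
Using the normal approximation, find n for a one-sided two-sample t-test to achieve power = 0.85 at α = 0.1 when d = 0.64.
n = 27 per group

Sample size formula (two-sample t-test, normal approximation):
n = 2 · ((z_α + z_β) / d)²

z_α = 1.282 (for α = 0.1, one-sided)
z_β = 1.036 (for power = 0.85)
d = 0.64

n = 2 · ((1.282 + 1.036) / 0.64)²
n = 2 · (3.622)²
n ≈ 26.24
Round up to the next whole number: n = 27 per group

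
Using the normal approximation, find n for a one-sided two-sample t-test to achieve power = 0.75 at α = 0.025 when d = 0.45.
n = 69 per group

Sample size formula (two-sample t-test, normal approximation):
n = 2 · ((z_α + z_β) / d)²

z_α = 1.960 (for α = 0.025, one-sided)
z_β = 0.674 (for power = 0.75)
d = 0.45

n = 2 · ((1.960 + 0.674) / 0.45)²
n = 2 · (5.853)²
n ≈ 68.52
Round up to the next whole number: n = 69 per group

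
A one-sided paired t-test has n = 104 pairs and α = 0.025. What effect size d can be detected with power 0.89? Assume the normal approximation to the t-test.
d ≈ 0.31

Minimum detectable effect (paired t-test, normal approximation):
d = (z_α + z_β) / √n
d = (1.960 + 1.227) / √104
d = 3.186 / 10.198
d ≈ 0.31

By Cohen's convention (0.2 small / 0.5 medium / 0.8 large): small effect.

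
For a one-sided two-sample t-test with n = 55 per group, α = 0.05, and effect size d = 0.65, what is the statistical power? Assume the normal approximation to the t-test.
Power ≈ 0.96

Power calculation (two-sample t-test, normal approximation):
z_β = d · √(n/2) - z_α
z_β = 0.65 · √(55/2) - 1.645
z_β = 0.65 · 5.244 - 1.645
z_β = 1.764

Power = Φ(z_β) = Φ(1.764) ≈ 0.961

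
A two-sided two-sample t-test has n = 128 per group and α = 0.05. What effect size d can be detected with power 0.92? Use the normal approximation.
d ≈ 0.42

Minimum detectable effect (two-sample t-test, normal approximation):
d = (z_{α/2} + z_β) / √(n/2)
d = (1.960 + 1.405) / √(128/2)
d = 3.365 / 8.000
d ≈ 0.42

By Cohen's convention (0.2 small / 0.5 medium / 0.8 large): small effect.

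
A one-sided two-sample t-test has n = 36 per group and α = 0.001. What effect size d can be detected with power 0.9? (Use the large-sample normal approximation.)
d ≈ 1.03

Minimum detectable effect (two-sample t-test, normal approximation):
d = (z_α + z_β) / √(n/2)
d = (3.090 + 1.282) / √(36/2)
d = 4.372 / 4.243
d ≈ 1.03

By Cohen's convention (0.2 small / 0.5 medium / 0.8 large): large effect.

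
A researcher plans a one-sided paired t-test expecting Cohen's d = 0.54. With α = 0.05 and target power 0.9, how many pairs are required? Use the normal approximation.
n = 30 pairs

Sample size formula (paired t-test, normal approximation):
n = ((z_α + z_β) / d)²

z_α = 1.645 (for α = 0.05, one-sided)
z_β = 1.282 (for power = 0.9)
d = 0.54

n = ((1.645 + 1.282) / 0.54)²
n = (5.420)²
n ≈ 29.38
Round up to the next whole number: n = 30 pairs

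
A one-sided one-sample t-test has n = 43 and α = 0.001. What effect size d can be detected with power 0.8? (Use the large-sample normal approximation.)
d ≈ 0.60

Minimum detectable effect (one-sample t-test, normal approximation):
d = (z_α + z_β) / √n
d = (3.090 + 0.842) / √43
d = 3.932 / 6.557
d ≈ 0.60

By Cohen's convention (0.2 small / 0.5 medium / 0.8 large): medium effect.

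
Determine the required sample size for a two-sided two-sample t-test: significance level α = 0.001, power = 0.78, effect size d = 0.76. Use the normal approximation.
n = 58 per group

Sample size formula (two-sample t-test, normal approximation):
n = 2 · ((z_{α/2} + z_β) / d)²

z_{α/2} = 3.291 (for α = 0.001, two-sided)
z_β = 0.772 (for power = 0.78)
d = 0.76

n = 2 · ((3.291 + 0.772) / 0.76)²
n = 2 · (5.346)²
n ≈ 57.16
Round up to the next whole number: n = 58 per group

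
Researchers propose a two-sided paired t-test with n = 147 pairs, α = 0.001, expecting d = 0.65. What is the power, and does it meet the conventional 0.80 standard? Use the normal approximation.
Power ≈ 1.00; the study is adequately powered (power ≥ 0.80)

Power calculation (paired t-test, normal approximation):
z_β = d · √n - z_{α/2}
z_β = 0.65 · √147 - 3.291
z_β = 0.65 · 12.124 - 3.291
z_β = 4.590

Power = Φ(z_β) = Φ(4.590) ≈ 1.000

Effect size d = 0.65 is medium by Cohen's convention (0.2/0.5/0.8).

Threshold: power ≥ 0.80 is conventionally adequate.
Power ≈ 1.00 → the study is adequately powered (power ≥ 0.80).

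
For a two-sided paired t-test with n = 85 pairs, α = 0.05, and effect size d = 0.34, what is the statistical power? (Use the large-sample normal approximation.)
Power ≈ 0.88

Power calculation (paired t-test, normal approximation):
z_β = d · √n - z_{α/2}
z_β = 0.34 · √85 - 1.960
z_β = 0.34 · 9.220 - 1.960
z_β = 1.175

Power = Φ(z_β) = Φ(1.175) ≈ 0.880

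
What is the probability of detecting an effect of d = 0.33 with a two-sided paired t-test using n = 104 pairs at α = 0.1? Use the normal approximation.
Power ≈ 0.96

Power calculation (paired t-test, normal approximation):
z_β = d · √n - z_{α/2}
z_β = 0.33 · √104 - 1.645
z_β = 0.33 · 10.198 - 1.645
z_β = 1.720

Power = Φ(z_β) = Φ(1.720) ≈ 0.957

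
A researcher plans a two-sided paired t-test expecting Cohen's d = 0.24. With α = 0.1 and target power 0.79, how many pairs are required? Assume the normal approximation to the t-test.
n = 105 pairs

Sample size formula (paired t-test, normal approximation):
n = ((z_{α/2} + z_β) / d)²

z_{α/2} = 1.645 (for α = 0.1, two-sided)
z_β = 0.806 (for power = 0.79)
d = 0.24

n = ((1.645 + 0.806) / 0.24)²
n = (10.213)²
n ≈ 104.31
Round up to the next whole number: n = 105 pairs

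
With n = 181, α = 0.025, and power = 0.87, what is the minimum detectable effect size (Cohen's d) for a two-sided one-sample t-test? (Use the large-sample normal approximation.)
d ≈ 0.25

Minimum detectable effect (one-sample t-test, normal approximation):
d = (z_{α/2} + z_β) / √n
d = (2.241 + 1.126) / √181
d = 3.368 / 13.454
d ≈ 0.25

By Cohen's convention (0.2 small / 0.5 medium / 0.8 large): small effect.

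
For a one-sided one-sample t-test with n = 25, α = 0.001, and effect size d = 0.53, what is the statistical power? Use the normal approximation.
Power ≈ 0.33

Power calculation (one-sample t-test, normal approximation):
z_β = d · √n - z_α
z_β = 0.53 · √25 - 3.090
z_β = 0.53 · 5.000 - 3.090
z_β = -0.440

Power = Φ(z_β) = Φ(-0.440) ≈ 0.330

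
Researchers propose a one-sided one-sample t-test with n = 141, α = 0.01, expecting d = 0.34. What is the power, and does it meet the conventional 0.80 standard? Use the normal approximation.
Power ≈ 0.96; the study is adequately powered (power ≥ 0.80)

Power calculation (one-sample t-test, normal approximation):
z_β = d · √n - z_α
z_β = 0.34 · √141 - 2.326
z_β = 0.34 · 11.874 - 2.326
z_β = 1.711

Power = Φ(z_β) = Φ(1.711) ≈ 0.956

Effect size d = 0.34 is small by Cohen's convention (0.2/0.5/0.8).

Threshold: power ≥ 0.80 is conventionally adequate.
Power ≈ 0.96 → the study is adequately powered (power ≥ 0.80).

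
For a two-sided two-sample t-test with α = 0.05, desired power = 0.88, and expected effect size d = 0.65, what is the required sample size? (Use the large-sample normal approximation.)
n = 47 per group

Sample size formula (two-sample t-test, normal approximation):
n = 2 · ((z_{α/2} + z_β) / d)²

z_{α/2} = 1.960 (for α = 0.05, two-sided)
z_β = 1.175 (for power = 0.88)
d = 0.65

n = 2 · ((1.960 + 1.175) / 0.65)²
n = 2 · (4.823)²
n ≈ 46.52
Round up to the next whole number: n = 47 per group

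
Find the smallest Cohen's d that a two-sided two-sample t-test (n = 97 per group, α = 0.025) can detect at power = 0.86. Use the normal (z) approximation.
d ≈ 0.48

Minimum detectable effect (two-sample t-test, normal approximation):
d = (z_{α/2} + z_β) / √(n/2)
d = (2.241 + 1.080) / √(97/2)
d = 3.322 / 6.964
d ≈ 0.48

By Cohen's convention (0.2 small / 0.5 medium / 0.8 large): small effect.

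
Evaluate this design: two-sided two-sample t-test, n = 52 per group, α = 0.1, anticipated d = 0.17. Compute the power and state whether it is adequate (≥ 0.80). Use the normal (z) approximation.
Power ≈ 0.22; the study is underpowered (power < 0.80)

Power calculation (two-sample t-test, normal approximation):
z_β = d · √(n/2) - z_{α/2}
z_β = 0.17 · √(52/2) - 1.645
z_β = 0.17 · 5.099 - 1.645
z_β = -0.778

Power = Φ(z_β) = Φ(-0.778) ≈ 0.218

Effect size d = 0.17 is very small by Cohen's convention (0.2/0.5/0.8).

Threshold: power ≥ 0.80 is conventionally adequate.
Power ≈ 0.22 → the study is underpowered (power < 0.80).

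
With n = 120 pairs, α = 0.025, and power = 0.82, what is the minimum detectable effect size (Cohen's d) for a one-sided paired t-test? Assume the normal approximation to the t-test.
d ≈ 0.26

Minimum detectable effect (paired t-test, normal approximation):
d = (z_α + z_β) / √n
d = (1.960 + 0.915) / √120
d = 2.875 / 10.954
d ≈ 0.26

By Cohen's convention (0.2 small / 0.5 medium / 0.8 large): small effect.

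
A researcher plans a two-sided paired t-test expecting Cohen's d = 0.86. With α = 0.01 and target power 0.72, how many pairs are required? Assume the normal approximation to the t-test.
n = 14 pairs

Sample size formula (paired t-test, normal approximation):
n = ((z_{α/2} + z_β) / d)²

z_{α/2} = 2.576 (for α = 0.01, two-sided)
z_β = 0.583 (for power = 0.72)
d = 0.86

n = ((2.576 + 0.583) / 0.86)²
n = (3.673)²
n ≈ 13.49
Round up to the next whole number: n = 14 pairs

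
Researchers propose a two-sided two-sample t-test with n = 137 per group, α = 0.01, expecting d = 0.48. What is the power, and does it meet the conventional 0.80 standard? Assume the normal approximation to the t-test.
Power ≈ 0.92; the study is adequately powered (power ≥ 0.80)

Power calculation (two-sample t-test, normal approximation):
z_β = d · √(n/2) - z_{α/2}
z_β = 0.48 · √(137/2) - 2.576
z_β = 0.48 · 8.276 - 2.576
z_β = 1.397

Power = Φ(z_β) = Φ(1.397) ≈ 0.919

Effect size d = 0.48 is small by Cohen's convention (0.2/0.5/0.8).

Threshold: power ≥ 0.80 is conventionally adequate.
Power ≈ 0.92 → the study is adequately powered (power ≥ 0.80).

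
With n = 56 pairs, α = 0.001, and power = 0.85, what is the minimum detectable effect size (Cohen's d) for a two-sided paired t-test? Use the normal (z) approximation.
d ≈ 0.58

Minimum detectable effect (paired t-test, normal approximation):
d = (z_{α/2} + z_β) / √n
d = (3.291 + 1.036) / √56
d = 4.327 / 7.483
d ≈ 0.58

By Cohen's convention (0.2 small / 0.5 medium / 0.8 large): medium effect.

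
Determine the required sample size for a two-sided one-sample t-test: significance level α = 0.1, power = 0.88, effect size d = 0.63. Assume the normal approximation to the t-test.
n = 21

Sample size formula (one-sample t-test, normal approximation):
n = ((z_{α/2} + z_β) / d)²

z_{α/2} = 1.645 (for α = 0.1, two-sided)
z_β = 1.175 (for power = 0.88)
d = 0.63

n = ((1.645 + 1.175) / 0.63)²
n = (4.476)²
n ≈ 20.03
Round up to the next whole number: n = 21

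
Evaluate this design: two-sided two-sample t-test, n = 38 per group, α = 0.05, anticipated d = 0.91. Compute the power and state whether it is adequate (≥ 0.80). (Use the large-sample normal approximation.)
Power ≈ 0.98; the study is adequately powered (power ≥ 0.80)

Power calculation (two-sample t-test, normal approximation):
z_β = d · √(n/2) - z_{α/2}
z_β = 0.91 · √(38/2) - 1.960
z_β = 0.91 · 4.359 - 1.960
z_β = 2.007

Power = Φ(z_β) = Φ(2.007) ≈ 0.978

Effect size d = 0.91 is large by Cohen's convention (0.2/0.5/0.8).

Threshold: power ≥ 0.80 is conventionally adequate.
Power ≈ 0.98 → the study is adequately powered (power ≥ 0.80).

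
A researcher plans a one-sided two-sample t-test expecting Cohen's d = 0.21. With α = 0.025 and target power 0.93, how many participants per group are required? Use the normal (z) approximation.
n = 536 per group

Sample size formula (two-sample t-test, normal approximation):
n = 2 · ((z_α + z_β) / d)²

z_α = 1.960 (for α = 0.025, one-sided)
z_β = 1.476 (for power = 0.93)
d = 0.21

n = 2 · ((1.960 + 1.476) / 0.21)²
n = 2 · (16.362)²
n ≈ 535.43
Round up to the next whole number: n = 536 per group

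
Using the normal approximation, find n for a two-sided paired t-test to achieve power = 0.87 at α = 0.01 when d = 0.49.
n = 58 pairs

Sample size formula (paired t-test, normal approximation):
n = ((z_{α/2} + z_β) / d)²

z_{α/2} = 2.576 (for α = 0.01, two-sided)
z_β = 1.126 (for power = 0.87)
d = 0.49

n = ((2.576 + 1.126) / 0.49)²
n = (7.555)²
n ≈ 57.08
Round up to the next whole number: n = 58 pairs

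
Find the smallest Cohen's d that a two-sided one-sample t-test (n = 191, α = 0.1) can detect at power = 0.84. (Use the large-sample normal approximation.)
d ≈ 0.19

Minimum detectable effect (one-sample t-test, normal approximation):
d = (z_{α/2} + z_β) / √n
d = (1.645 + 0.994) / √191
d = 2.639 / 13.820
d ≈ 0.19

By Cohen's convention (0.2 small / 0.5 medium / 0.8 large): very small effect.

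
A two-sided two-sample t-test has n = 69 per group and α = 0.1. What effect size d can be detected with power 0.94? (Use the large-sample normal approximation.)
d ≈ 0.54

Minimum detectable effect (two-sample t-test, normal approximation):
d = (z_{α/2} + z_β) / √(n/2)
d = (1.645 + 1.555) / √(69/2)
d = 3.200 / 5.874
d ≈ 0.54

By Cohen's convention (0.2 small / 0.5 medium / 0.8 large): medium effect.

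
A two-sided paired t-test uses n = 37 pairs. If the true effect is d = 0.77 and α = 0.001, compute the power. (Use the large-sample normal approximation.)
Power ≈ 0.92

Power calculation (paired t-test, normal approximation):
z_β = d · √n - z_{α/2}
z_β = 0.77 · √37 - 3.291
z_β = 0.77 · 6.083 - 3.291
z_β = 1.393

Power = Φ(z_β) = Φ(1.393) ≈ 0.918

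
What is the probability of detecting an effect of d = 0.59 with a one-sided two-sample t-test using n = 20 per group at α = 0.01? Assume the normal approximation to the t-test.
Power ≈ 0.32

Power calculation (two-sample t-test, normal approximation):
z_β = d · √(n/2) - z_α
z_β = 0.59 · √(20/2) - 2.326
z_β = 0.59 · 3.162 - 2.326
z_β = -0.461

Power = Φ(z_β) = Φ(-0.461) ≈ 0.323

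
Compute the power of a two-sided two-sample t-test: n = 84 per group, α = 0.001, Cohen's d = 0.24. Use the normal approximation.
Power ≈ 0.04

Power calculation (two-sample t-test, normal approximation):
z_β = d · √(n/2) - z_{α/2}
z_β = 0.24 · √(84/2) - 3.291
z_β = 0.24 · 6.481 - 3.291
z_β = -1.735

Power = Φ(z_β) = Φ(-1.735) ≈ 0.041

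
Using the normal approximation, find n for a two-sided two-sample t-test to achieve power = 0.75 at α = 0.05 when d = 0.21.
n = 315 per group

Sample size formula (two-sample t-test, normal approximation):
n = 2 · ((z_{α/2} + z_β) / d)²

z_{α/2} = 1.960 (for α = 0.05, two-sided)
z_β = 0.674 (for power = 0.75)
d = 0.21

n = 2 · ((1.960 + 0.674) / 0.21)²
n = 2 · (12.543)²
n ≈ 314.65
Round up to the next whole number: n = 315 per group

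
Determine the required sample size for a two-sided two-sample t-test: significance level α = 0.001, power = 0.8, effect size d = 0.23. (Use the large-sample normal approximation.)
n = 646 per group

Sample size formula (two-sample t-test, normal approximation):
n = 2 · ((z_{α/2} + z_β) / d)²

z_{α/2} = 3.291 (for α = 0.001, two-sided)
z_β = 0.842 (for power = 0.8)
d = 0.23

n = 2 · ((3.291 + 0.842) / 0.23)²
n = 2 · (17.970)²
n ≈ 645.84
Round up to the next whole number: n = 646 per group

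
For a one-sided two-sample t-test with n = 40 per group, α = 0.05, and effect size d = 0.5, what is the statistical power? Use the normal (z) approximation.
Power ≈ 0.72

Power calculation (two-sample t-test, normal approximation):
z_β = d · √(n/2) - z_α
z_β = 0.5 · √(40/2) - 1.645
z_β = 0.5 · 4.472 - 1.645
z_β = 0.591

Power = Φ(z_β) = Φ(0.591) ≈ 0.723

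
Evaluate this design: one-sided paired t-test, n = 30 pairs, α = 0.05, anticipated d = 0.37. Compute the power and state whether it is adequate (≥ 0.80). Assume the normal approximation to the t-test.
Power ≈ 0.65; the study is underpowered (power < 0.80)

Power calculation (paired t-test, normal approximation):
z_β = d · √n - z_α
z_β = 0.37 · √30 - 1.645
z_β = 0.37 · 5.477 - 1.645
z_β = 0.382

Power = Φ(z_β) = Φ(0.382) ≈ 0.649

Effect size d = 0.37 is small by Cohen's convention (0.2/0.5/0.8).

Threshold: power ≥ 0.80 is conventionally adequate.
Power ≈ 0.65 → the study is underpowered (power < 0.80).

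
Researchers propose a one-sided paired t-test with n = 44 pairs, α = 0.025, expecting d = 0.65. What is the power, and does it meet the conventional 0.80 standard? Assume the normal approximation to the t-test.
Power ≈ 0.99; the study is adequately powered (power ≥ 0.80)

Power calculation (paired t-test, normal approximation):
z_β = d · √n - z_α
z_β = 0.65 · √44 - 1.960
z_β = 0.65 · 6.633 - 1.960
z_β = 2.352

Power = Φ(z_β) = Φ(2.352) ≈ 0.991

Effect size d = 0.65 is medium by Cohen's convention (0.2/0.5/0.8).

Threshold: power ≥ 0.80 is conventionally adequate.
Power ≈ 0.99 → the study is adequately powered (power ≥ 0.80).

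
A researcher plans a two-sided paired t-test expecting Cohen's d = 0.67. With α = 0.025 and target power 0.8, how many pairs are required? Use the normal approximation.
n = 22 pairs

Sample size formula (paired t-test, normal approximation):
n = ((z_{α/2} + z_β) / d)²

z_{α/2} = 2.241 (for α = 0.025, two-sided)
z_β = 0.842 (for power = 0.8)
d = 0.67

n = ((2.241 + 0.842) / 0.67)²
n = (4.601)²
n ≈ 21.17
Round up to the next whole number: n = 22 pairs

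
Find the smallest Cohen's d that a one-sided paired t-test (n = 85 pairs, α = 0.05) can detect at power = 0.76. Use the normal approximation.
d ≈ 0.26

Minimum detectable effect (paired t-test, normal approximation):
d = (z_α + z_β) / √n
d = (1.645 + 0.706) / √85
d = 2.351 / 9.220
d ≈ 0.26

By Cohen's convention (0.2 small / 0.5 medium / 0.8 large): small effect.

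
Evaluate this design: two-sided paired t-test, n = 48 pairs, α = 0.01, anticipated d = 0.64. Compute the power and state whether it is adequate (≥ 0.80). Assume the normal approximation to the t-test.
Power ≈ 0.97; the study is adequately powered (power ≥ 0.80)

Power calculation (paired t-test, normal approximation):
z_β = d · √n - z_{α/2}
z_β = 0.64 · √48 - 2.576
z_β = 0.64 · 6.928 - 2.576
z_β = 1.858

Power = Φ(z_β) = Φ(1.858) ≈ 0.968

Effect size d = 0.64 is medium by Cohen's convention (0.2/0.5/0.8).

Threshold: power ≥ 0.80 is conventionally adequate.
Power ≈ 0.97 → the study is adequately powered (power ≥ 0.80).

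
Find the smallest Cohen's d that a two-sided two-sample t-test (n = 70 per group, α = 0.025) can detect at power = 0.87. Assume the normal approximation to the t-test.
d ≈ 0.57

Minimum detectable effect (two-sample t-test, normal approximation):
d = (z_{α/2} + z_β) / √(n/2)
d = (2.241 + 1.126) / √(70/2)
d = 3.368 / 5.916
d ≈ 0.57

By Cohen's convention (0.2 small / 0.5 medium / 0.8 large): medium effect.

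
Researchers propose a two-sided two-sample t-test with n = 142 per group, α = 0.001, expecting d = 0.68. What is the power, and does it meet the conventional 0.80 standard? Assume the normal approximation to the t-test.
Power ≈ 0.99; the study is adequately powered (power ≥ 0.80)

Power calculation (two-sample t-test, normal approximation):
z_β = d · √(n/2) - z_{α/2}
z_β = 0.68 · √(142/2) - 3.291
z_β = 0.68 · 8.426 - 3.291
z_β = 2.439

Power = Φ(z_β) = Φ(2.439) ≈ 0.993

Effect size d = 0.68 is medium by Cohen's convention (0.2/0.5/0.8).

Threshold: power ≥ 0.80 is conventionally adequate.
Power ≈ 0.99 → the study is adequately powered (power ≥ 0.80).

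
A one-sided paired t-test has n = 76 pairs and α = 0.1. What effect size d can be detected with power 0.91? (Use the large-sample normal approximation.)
d ≈ 0.30

Minimum detectable effect (paired t-test, normal approximation):
d = (z_α + z_β) / √n
d = (1.282 + 1.341) / √76
d = 2.622 / 8.718
d ≈ 0.30

By Cohen's convention (0.2 small / 0.5 medium / 0.8 large): small effect.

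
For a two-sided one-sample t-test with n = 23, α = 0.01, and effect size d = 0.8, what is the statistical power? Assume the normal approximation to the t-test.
Power ≈ 0.90

Power calculation (one-sample t-test, normal approximation):
z_β = d · √n - z_{α/2}
z_β = 0.8 · √23 - 2.576
z_β = 0.8 · 4.796 - 2.576
z_β = 1.261

Power = Φ(z_β) = Φ(1.261) ≈ 0.896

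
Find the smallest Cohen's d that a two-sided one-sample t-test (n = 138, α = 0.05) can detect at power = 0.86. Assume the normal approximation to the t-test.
d ≈ 0.26

Minimum detectable effect (one-sample t-test, normal approximation):
d = (z_{α/2} + z_β) / √n
d = (1.960 + 1.080) / √138
d = 3.040 / 11.747
d ≈ 0.26

By Cohen's convention (0.2 small / 0.5 medium / 0.8 large): small effect.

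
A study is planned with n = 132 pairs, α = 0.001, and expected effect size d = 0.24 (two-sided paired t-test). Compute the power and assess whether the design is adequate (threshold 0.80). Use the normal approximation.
Power ≈ 0.30; the study is underpowered (power < 0.80)

Power calculation (paired t-test, normal approximation):
z_β = d · √n - z_{α/2}
z_β = 0.24 · √132 - 3.291
z_β = 0.24 · 11.489 - 3.291
z_β = -0.533

Power = Φ(z_β) = Φ(-0.533) ≈ 0.297

Effect size d = 0.24 is small by Cohen's convention (0.2/0.5/0.8).

Threshold: power ≥ 0.80 is conventionally adequate.
Power ≈ 0.30 → the study is underpowered (power < 0.80).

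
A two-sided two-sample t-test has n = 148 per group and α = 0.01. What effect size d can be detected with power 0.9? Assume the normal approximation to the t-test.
d ≈ 0.45

Minimum detectable effect (two-sample t-test, normal approximation):
d = (z_{α/2} + z_β) / √(n/2)
d = (2.576 + 1.282) / √(148/2)
d = 3.857 / 8.602
d ≈ 0.45

By Cohen's convention (0.2 small / 0.5 medium / 0.8 large): small effect.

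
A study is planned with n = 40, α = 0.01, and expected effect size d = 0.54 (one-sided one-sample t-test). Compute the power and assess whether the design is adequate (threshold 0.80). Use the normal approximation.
Power ≈ 0.86; the study is adequately powered (power ≥ 0.80)

Power calculation (one-sample t-test, normal approximation):
z_β = d · √n - z_α
z_β = 0.54 · √40 - 2.326
z_β = 0.54 · 6.325 - 2.326
z_β = 1.089

Power = Φ(z_β) = Φ(1.089) ≈ 0.862

Effect size d = 0.54 is medium by Cohen's convention (0.2/0.5/0.8).

Threshold: power ≥ 0.80 is conventionally adequate.
Power ≈ 0.86 → the study is adequately powered (power ≥ 0.80).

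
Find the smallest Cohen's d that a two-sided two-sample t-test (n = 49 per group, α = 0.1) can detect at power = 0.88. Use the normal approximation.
d ≈ 0.57

Minimum detectable effect (two-sample t-test, normal approximation):
d = (z_{α/2} + z_β) / √(n/2)
d = (1.645 + 1.175) / √(49/2)
d = 2.820 / 4.950
d ≈ 0.57

By Cohen's convention (0.2 small / 0.5 medium / 0.8 large): medium effect.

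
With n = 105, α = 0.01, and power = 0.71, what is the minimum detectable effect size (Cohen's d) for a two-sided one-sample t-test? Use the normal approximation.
d ≈ 0.31

Minimum detectable effect (one-sample t-test, normal approximation):
d = (z_{α/2} + z_β) / √n
d = (2.576 + 0.553) / √105
d = 3.129 / 10.247
d ≈ 0.31

By Cohen's convention (0.2 small / 0.5 medium / 0.8 large): small effect.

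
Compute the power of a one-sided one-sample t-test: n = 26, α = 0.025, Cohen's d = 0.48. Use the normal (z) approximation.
Power ≈ 0.69

Power calculation (one-sample t-test, normal approximation):
z_β = d · √n - z_α
z_β = 0.48 · √26 - 1.960
z_β = 0.48 · 5.099 - 1.960
z_β = 0.488

Power = Φ(z_β) = Φ(0.488) ≈ 0.687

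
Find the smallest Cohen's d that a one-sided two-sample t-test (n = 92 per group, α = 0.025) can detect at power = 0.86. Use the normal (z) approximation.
d ≈ 0.45

Minimum detectable effect (two-sample t-test, normal approximation):
d = (z_α + z_β) / √(n/2)
d = (1.960 + 1.080) / √(92/2)
d = 3.040 / 6.782
d ≈ 0.45

By Cohen's convention (0.2 small / 0.5 medium / 0.8 large): small effect.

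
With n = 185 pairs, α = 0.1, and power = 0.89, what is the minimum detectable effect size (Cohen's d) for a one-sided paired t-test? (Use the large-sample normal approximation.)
d ≈ 0.18

Minimum detectable effect (paired t-test, normal approximation):
d = (z_α + z_β) / √n
d = (1.282 + 1.227) / √185
d = 2.508 / 13.601
d ≈ 0.18

By Cohen's convention (0.2 small / 0.5 medium / 0.8 large): very small effect.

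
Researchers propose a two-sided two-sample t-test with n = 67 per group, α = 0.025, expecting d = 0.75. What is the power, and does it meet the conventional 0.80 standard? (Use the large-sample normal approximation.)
Power ≈ 0.98; the study is adequately powered (power ≥ 0.80)

Power calculation (two-sample t-test, normal approximation):
z_β = d · √(n/2) - z_{α/2}
z_β = 0.75 · √(67/2) - 2.241
z_β = 0.75 · 5.788 - 2.241
z_β = 2.100

Power = Φ(z_β) = Φ(2.100) ≈ 0.982

Effect size d = 0.75 is medium by Cohen's convention (0.2/0.5/0.8).

Threshold: power ≥ 0.80 is conventionally adequate.
Power ≈ 0.98 → the study is adequately powered (power ≥ 0.80).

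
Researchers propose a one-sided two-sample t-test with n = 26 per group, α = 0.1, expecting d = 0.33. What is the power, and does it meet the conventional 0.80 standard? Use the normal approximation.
Power ≈ 0.46; the study is underpowered (power < 0.80)

Power calculation (two-sample t-test, normal approximation):
z_β = d · √(n/2) - z_α
z_β = 0.33 · √(26/2) - 1.282
z_β = 0.33 · 3.606 - 1.282
z_β = -0.092

Power = Φ(z_β) = Φ(-0.092) ≈ 0.463

Effect size d = 0.33 is small by Cohen's convention (0.2/0.5/0.8).

Threshold: power ≥ 0.80 is conventionally adequate.
Power ≈ 0.46 → the study is underpowered (power < 0.80).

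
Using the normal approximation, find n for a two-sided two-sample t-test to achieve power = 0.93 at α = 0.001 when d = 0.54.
n = 156 per group

Sample size formula (two-sample t-test, normal approximation):
n = 2 · ((z_{α/2} + z_β) / d)²

z_{α/2} = 3.291 (for α = 0.001, two-sided)
z_β = 1.476 (for power = 0.93)
d = 0.54

n = 2 · ((3.291 + 1.476) / 0.54)²
n = 2 · (8.828)²
n ≈ 155.87
Round up to the next whole number: n = 156 per group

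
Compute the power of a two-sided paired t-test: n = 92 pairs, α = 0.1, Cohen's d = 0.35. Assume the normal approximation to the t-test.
Power ≈ 0.96

Power calculation (paired t-test, normal approximation):
z_β = d · √n - z_{α/2}
z_β = 0.35 · √92 - 1.645
z_β = 0.35 · 9.592 - 1.645
z_β = 1.712

Power = Φ(z_β) = Φ(1.712) ≈ 0.957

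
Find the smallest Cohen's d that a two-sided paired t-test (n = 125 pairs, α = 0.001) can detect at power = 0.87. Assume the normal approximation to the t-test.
d ≈ 0.40

Minimum detectable effect (paired t-test, normal approximation):
d = (z_{α/2} + z_β) / √n
d = (3.291 + 1.126) / √125
d = 4.417 / 11.180
d ≈ 0.40

By Cohen's convention (0.2 small / 0.5 medium / 0.8 large): small effect.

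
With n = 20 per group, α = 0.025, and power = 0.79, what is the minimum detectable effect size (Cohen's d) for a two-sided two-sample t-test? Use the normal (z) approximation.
d ≈ 0.96

Minimum detectable effect (two-sample t-test, normal approximation):
d = (z_{α/2} + z_β) / √(n/2)
d = (2.241 + 0.806) / √(20/2)
d = 3.048 / 3.162
d ≈ 0.96

By Cohen's convention (0.2 small / 0.5 medium / 0.8 large): large effect.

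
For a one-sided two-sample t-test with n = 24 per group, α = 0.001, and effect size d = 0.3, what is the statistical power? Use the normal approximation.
Power ≈ 0.02

Power calculation (two-sample t-test, normal approximation):
z_β = d · √(n/2) - z_α
z_β = 0.3 · √(24/2) - 3.090
z_β = 0.3 · 3.464 - 3.090
z_β = -2.051

Power = Φ(z_β) = Φ(-2.051) ≈ 0.020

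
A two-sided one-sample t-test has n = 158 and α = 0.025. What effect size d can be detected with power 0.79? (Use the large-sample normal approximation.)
d ≈ 0.24

Minimum detectable effect (one-sample t-test, normal approximation):
d = (z_{α/2} + z_β) / √n
d = (2.241 + 0.806) / √158
d = 3.048 / 12.570
d ≈ 0.24

By Cohen's convention (0.2 small / 0.5 medium / 0.8 large): small effect.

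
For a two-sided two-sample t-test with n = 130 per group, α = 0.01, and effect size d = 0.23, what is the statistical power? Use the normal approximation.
Power ≈ 0.24

Power calculation (two-sample t-test, normal approximation):
z_β = d · √(n/2) - z_{α/2}
z_β = 0.23 · √(130/2) - 2.576
z_β = 0.23 · 8.062 - 2.576
z_β = -0.722

Power = Φ(z_β) = Φ(-0.722) ≈ 0.235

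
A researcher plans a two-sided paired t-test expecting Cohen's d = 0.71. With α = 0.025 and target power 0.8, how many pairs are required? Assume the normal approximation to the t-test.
n = 19 pairs

Sample size formula (paired t-test, normal approximation):
n = ((z_{α/2} + z_β) / d)²

z_{α/2} = 2.241 (for α = 0.025, two-sided)
z_β = 0.842 (for power = 0.8)
d = 0.71

n = ((2.241 + 0.842) / 0.71)²
n = (4.342)²
n ≈ 18.85
Round up to the next whole number: n = 19 pairs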